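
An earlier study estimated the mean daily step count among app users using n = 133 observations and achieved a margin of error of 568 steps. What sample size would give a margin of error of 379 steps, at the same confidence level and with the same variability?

n = 299

Margin of error scales as 1/√n, so n₂ = n₁·(E₁/E₂)².
n₂ = 133 × (568/379)² = 133 × 2.246 = 298.72
Round up: n₂ = 299.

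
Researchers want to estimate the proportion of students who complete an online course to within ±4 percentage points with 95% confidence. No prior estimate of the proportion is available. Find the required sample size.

For a proportion with margin E = 0.04 at 95% confidence, z = 1.960.
With no prior estimate, use p = 0.5, which maximizes p(1−p) at 0.25.
n = 0.25 × (z/E)² = 0.25 × (1.960/0.04)² = 600.25
Round up: n = 601.

n = 601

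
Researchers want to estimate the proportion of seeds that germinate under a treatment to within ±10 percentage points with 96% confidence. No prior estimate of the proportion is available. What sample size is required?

For a proportion with margin E = 0.1 at 96% confidence, z = 2.054.
With no prior estimate, use p = 0.5, which maximizes p(1−p) at 0.25.
n = 0.25 × (z/E)² = 0.25 × (2.054/0.1)² = 105.47
Round up: n = 106.

106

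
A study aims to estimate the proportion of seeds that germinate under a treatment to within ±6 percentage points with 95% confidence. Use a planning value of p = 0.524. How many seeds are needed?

For a proportion with margin E = 0.06 at 95% confidence, z = 1.960.
n = p̂(1−p̂)(z/E)² = 0.524 × 0.476 × (1.960/0.06)² = 266.16
Round up: n = 267.

267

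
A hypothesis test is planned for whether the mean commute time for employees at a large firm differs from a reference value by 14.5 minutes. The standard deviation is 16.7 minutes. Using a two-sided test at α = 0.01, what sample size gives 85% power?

18

For a one-sample z-test, n = ((z_{α/2} + z_β)·σ/δ)².
z_{α/2} = 2.576 (two-sided α = 0.01); z_β = 1.036 (power 85% → β = 0.15).
n = (3.612 × 16.7 / 14.5)² = 17.31
Round up: n = 18.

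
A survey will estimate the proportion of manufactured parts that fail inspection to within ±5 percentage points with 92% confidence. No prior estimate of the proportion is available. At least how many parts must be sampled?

For a proportion with margin E = 0.05 at 92% confidence, z = 1.751.
With no prior estimate, use p = 0.5, which maximizes p(1−p) at 0.25.
n = 0.25 × (z/E)² = 0.25 × (1.751/0.05)² = 306.60
Round up: n = 307.

n = 307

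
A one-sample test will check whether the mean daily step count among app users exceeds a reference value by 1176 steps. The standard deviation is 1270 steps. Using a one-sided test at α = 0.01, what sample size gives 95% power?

For a one-sample z-test, n = ((z_α + z_β)·σ/δ)².
z_α = 2.326 (one-sided α = 0.01); z_β = 1.645 (power 95% → β = 0.05).
n = (3.971 × 1270 / 1176)² = 18.39
Round up: n = 19.

19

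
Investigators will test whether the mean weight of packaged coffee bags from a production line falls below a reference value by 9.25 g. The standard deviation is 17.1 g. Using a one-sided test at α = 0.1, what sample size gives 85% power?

19

For a one-sample z-test, n = ((z_α + z_β)·σ/δ)².
z_α = 1.282 (one-sided α = 0.1); z_β = 1.036 (power 85% → β = 0.15).
n = (2.318 × 17.1 / 9.25)² = 18.36
Round up: n = 19.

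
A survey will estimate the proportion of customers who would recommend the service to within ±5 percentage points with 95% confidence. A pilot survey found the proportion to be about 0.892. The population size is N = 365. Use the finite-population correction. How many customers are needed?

For a proportion with margin E = 0.05 at 95% confidence, z = 1.960.
n = p̂(1−p̂)(z/E)² = 0.892 × 0.108 × (1.960/0.05)² = 148.03 — call this n₀.
Finite-population correction with N = 365: n = n₀ / (1 + (n₀−1)/N) = 148.03 / 1.403 = 105.51
Round up: n = 106.

106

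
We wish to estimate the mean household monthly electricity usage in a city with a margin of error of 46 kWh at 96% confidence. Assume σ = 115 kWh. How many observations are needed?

27

For a mean, the margin of error is E = z·σ/√n, so n = (zσ/E)².
At 96% confidence, z = 2.054.
n = (2.054 × 115 / 46)² = 26.37
Round up: n = 27.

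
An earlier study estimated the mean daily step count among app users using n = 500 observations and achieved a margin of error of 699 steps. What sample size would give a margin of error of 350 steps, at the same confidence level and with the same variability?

n = 1995

Margin of error scales as 1/√n, so n₂ = n₁·(E₁/E₂)².
n₂ = 500 × (699/350)² = 500 × 3.989 = 1994.50
Round up: n₂ = 1995.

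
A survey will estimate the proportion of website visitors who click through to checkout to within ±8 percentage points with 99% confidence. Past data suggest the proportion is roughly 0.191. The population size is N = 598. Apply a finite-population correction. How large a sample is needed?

127

For a proportion with margin E = 0.08 at 99% confidence, z = 2.576.
n = p̂(1−p̂)(z/E)² = 0.191 × 0.809 × (2.576/0.08)² = 160.21 — call this n₀.
Finite-population correction with N = 598: n = n₀ / (1 + (n₀−1)/N) = 160.21 / 1.266 = 126.55
Round up: n = 127.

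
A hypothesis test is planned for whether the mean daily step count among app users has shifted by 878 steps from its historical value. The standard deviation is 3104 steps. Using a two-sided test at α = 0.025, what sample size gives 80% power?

119

For a one-sample z-test, n = ((z_{α/2} + z_β)·σ/δ)².
z_{α/2} = 2.241 (two-sided α = 0.025); z_β = 0.842 (power 80% → β = 0.2).
n = (3.083 × 3104 / 878)² = 118.80
Round up: n = 119.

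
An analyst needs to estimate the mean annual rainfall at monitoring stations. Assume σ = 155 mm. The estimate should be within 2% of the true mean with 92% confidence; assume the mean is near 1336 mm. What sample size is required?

For a mean, the margin of error is E = z·σ/√n, so n = (zσ/E)².
At 92% confidence, z = 1.751.
E = 2% of 1336 = 26.72 mm.
n = (1.751 × 155 / 26.72)² = 103.17
Round up: n = 104.

104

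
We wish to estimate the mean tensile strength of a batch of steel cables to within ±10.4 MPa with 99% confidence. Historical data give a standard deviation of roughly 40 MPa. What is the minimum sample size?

For a mean, the margin of error is E = z·σ/√n, so n = (zσ/E)².
At 99% confidence, z = 2.576.
n = (2.576 × 40 / 10.4)² = 98.16
Round up: n = 99.

n = 99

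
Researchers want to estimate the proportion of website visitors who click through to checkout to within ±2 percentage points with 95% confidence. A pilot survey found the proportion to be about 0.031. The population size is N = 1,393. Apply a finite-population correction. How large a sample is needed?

n = 240

For a proportion with margin E = 0.02 at 95% confidence, z = 1.960.
n = p̂(1−p̂)(z/E)² = 0.031 × 0.969 × (1.960/0.02)² = 288.49 — call this n₀.
Finite-population correction with N = 1,393: n = n₀ / (1 + (n₀−1)/N) = 288.49 / 1.206 = 239.21
Round up: n = 240.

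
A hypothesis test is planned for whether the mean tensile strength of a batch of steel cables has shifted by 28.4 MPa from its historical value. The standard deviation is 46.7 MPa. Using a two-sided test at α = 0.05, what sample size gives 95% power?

For a one-sample z-test, n = ((z_{α/2} + z_β)·σ/δ)².
z_{α/2} = 1.960 (two-sided α = 0.05); z_β = 1.645 (power 95% → β = 0.05).
n = (3.605 × 46.7 / 28.4)² = 35.14
Round up: n = 36.

36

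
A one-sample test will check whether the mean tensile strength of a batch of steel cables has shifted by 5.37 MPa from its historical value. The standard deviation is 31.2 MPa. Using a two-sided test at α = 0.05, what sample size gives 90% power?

n = 355

For a one-sample z-test, n = ((z_{α/2} + z_β)·σ/δ)².
z_{α/2} = 1.960 (two-sided α = 0.05); z_β = 1.282 (power 90% → β = 0.1).
n = (3.242 × 31.2 / 5.37)² = 354.80
Round up: n = 355.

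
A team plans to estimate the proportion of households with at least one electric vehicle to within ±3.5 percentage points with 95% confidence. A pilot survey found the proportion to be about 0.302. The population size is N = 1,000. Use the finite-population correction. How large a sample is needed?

For a proportion with margin E = 0.035 at 95% confidence, z = 1.960.
n = p̂(1−p̂)(z/E)² = 0.302 × 0.698 × (1.960/0.035)² = 661.06 — call this n₀.
Finite-population correction with N = 1,000: n = n₀ / (1 + (n₀−1)/N) = 661.06 / 1.66 = 398.23
Round up: n = 399.

399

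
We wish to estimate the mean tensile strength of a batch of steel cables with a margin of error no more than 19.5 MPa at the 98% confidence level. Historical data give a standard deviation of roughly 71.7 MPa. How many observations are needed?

For a mean, the margin of error is E = z·σ/√n, so n = (zσ/E)².
At 98% confidence, z = 2.326.
n = (2.326 × 71.7 / 19.5)² = 73.15
Round up: n = 74.

n = 74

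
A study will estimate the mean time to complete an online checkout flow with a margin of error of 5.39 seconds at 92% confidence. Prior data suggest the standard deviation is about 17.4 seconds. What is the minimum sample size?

For a mean, the margin of error is E = z·σ/√n, so n = (zσ/E)².
At 92% confidence, z = 1.751.
n = (1.751 × 17.4 / 5.39)² = 31.95
Round up: n = 32.

32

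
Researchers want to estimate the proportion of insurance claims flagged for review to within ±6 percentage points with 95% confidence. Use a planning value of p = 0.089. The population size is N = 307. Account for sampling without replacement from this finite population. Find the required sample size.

68

For a proportion with margin E = 0.06 at 95% confidence, z = 1.960.
n = p̂(1−p̂)(z/E)² = 0.089 × 0.911 × (1.960/0.06)² = 86.52 — call this n₀.
Finite-population correction with N = 307: n = n₀ / (1 + (n₀−1)/N) = 86.52 / 1.279 = 67.65
Round up: n = 68.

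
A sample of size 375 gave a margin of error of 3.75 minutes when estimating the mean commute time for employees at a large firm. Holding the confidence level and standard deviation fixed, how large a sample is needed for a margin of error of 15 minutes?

n = 24

Margin of error scales as 1/√n, so n₂ = n₁·(E₁/E₂)².
n₂ = 375 × (3.75/15)² = 375 × 0.0625 = 23.44
Round up: n₂ = 24.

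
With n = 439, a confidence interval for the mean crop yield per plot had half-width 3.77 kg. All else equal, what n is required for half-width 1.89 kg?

1747

Margin of error scales as 1/√n, so n₂ = n₁·(E₁/E₂)².
n₂ = 439 × (3.77/1.89)² = 439 × 3.979 = 1746.78
Round up: n₂ = 1747.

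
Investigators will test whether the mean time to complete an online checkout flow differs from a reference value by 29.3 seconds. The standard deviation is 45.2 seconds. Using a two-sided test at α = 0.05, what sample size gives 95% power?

31

For a one-sample z-test, n = ((z_{α/2} + z_β)·σ/δ)².
z_{α/2} = 1.960 (two-sided α = 0.05); z_β = 1.645 (power 95% → β = 0.05).
n = (3.605 × 45.2 / 29.3)² = 30.93
Round up: n = 31.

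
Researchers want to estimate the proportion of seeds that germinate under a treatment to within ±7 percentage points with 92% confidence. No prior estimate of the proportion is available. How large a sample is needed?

n = 157

For a proportion with margin E = 0.07 at 92% confidence, z = 1.751.
With no prior estimate, use p = 0.5, which maximizes p(1−p) at 0.25.
n = 0.25 × (z/E)² = 0.25 × (1.751/0.07)² = 156.43
Round up: n = 157.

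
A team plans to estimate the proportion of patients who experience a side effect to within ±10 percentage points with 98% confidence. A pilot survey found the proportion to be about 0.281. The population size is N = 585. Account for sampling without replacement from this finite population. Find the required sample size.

For a proportion with margin E = 0.1 at 98% confidence, z = 2.326.
n = p̂(1−p̂)(z/E)² = 0.281 × 0.719 × (2.326/0.1)² = 109.31 — call this n₀.
Finite-population correction with N = 585: n = n₀ / (1 + (n₀−1)/N) = 109.31 / 1.185 = 92.24
Round up: n = 93.

93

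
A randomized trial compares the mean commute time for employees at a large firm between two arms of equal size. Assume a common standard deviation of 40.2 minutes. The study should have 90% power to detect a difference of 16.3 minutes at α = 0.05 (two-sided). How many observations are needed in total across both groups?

For two equal groups, n per group = 2·((z_{α/2} + z_β)·σ/δ)².
z_{α/2} = 1.960; z_β = 1.282 (power 90%).
n = 2 × (3.242 × 40.2 / 16.3)² = 2 × 63.93 = 127.86
Round up: n = 128 per group.
Total across both groups: 2 × 128 = 256.

256 total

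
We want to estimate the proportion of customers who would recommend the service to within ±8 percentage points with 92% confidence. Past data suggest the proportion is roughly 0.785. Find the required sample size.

For a proportion with margin E = 0.08 at 92% confidence, z = 1.751.
n = p̂(1−p̂)(z/E)² = 0.785 × 0.215 × (1.751/0.08)² = 80.85
Round up: n = 81.

81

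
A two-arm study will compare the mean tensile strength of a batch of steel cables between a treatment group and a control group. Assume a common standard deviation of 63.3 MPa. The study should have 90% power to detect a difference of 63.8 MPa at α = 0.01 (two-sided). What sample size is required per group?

30 per group

For two equal groups, n per group = 2·((z_{α/2} + z_β)·σ/δ)².
z_{α/2} = 2.576; z_β = 1.282 (power 90%).
n = 2 × (3.858 × 63.3 / 63.8)² = 2 × 14.65 = 29.30
Round up: n = 30 per group.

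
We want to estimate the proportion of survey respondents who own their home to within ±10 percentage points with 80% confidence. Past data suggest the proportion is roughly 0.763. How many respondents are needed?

For a proportion with margin E = 0.1 at 80% confidence, z = 1.282.
n = p̂(1−p̂)(z/E)² = 0.763 × 0.237 × (1.282/0.1)² = 29.72
Round up: n = 30.

30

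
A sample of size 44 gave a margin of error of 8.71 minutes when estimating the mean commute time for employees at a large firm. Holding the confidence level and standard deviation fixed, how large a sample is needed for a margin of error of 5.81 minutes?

99

Margin of error scales as 1/√n, so n₂ = n₁·(E₁/E₂)².
n₂ = 44 × (8.71/5.81)² = 44 × 2.247 = 98.87
Round up: n₂ = 99.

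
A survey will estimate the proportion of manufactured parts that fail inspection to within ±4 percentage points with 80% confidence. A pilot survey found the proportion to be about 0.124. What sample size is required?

112

For a proportion with margin E = 0.04 at 80% confidence, z = 1.282.
n = p̂(1−p̂)(z/E)² = 0.124 × 0.876 × (1.282/0.04)² = 111.58
Round up: n = 112.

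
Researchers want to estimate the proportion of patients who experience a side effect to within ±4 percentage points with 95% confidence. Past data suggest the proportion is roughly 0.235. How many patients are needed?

432

For a proportion with margin E = 0.04 at 95% confidence, z = 1.960.
n = p̂(1−p̂)(z/E)² = 0.235 × 0.765 × (1.960/0.04)² = 431.64
Round up: n = 432.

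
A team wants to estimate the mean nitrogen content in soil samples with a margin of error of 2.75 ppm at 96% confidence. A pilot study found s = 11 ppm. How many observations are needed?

For a mean, the margin of error is E = z·σ/√n, so n = (zσ/E)².
At 96% confidence, z = 2.054.
n = (2.054 × 11 / 2.75)² = 67.50
Round up: n = 68.

n = 68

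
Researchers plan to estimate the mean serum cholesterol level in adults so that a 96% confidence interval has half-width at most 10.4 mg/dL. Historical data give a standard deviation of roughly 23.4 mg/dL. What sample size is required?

22

For a mean, the margin of error is E = z·σ/√n, so n = (zσ/E)².
At 96% confidence, z = 2.054.
n = (2.054 × 23.4 / 10.4)² = 21.36
Round up: n = 22.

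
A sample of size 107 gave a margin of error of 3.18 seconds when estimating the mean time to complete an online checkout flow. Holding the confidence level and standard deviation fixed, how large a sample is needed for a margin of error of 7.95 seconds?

18

Margin of error scales as 1/√n, so n₂ = n₁·(E₁/E₂)².
n₂ = 107 × (3.18/7.95)² = 107 × 0.16 = 17.12
Round up: n₂ = 18.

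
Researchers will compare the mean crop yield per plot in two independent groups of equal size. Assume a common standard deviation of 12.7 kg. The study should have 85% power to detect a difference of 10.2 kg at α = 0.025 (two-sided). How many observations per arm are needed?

34 per group

For two equal groups, n per group = 2·((z_{α/2} + z_β)·σ/δ)².
z_{α/2} = 2.241; z_β = 1.036 (power 85%).
n = 2 × (3.277 × 12.7 / 10.2)² = 2 × 16.65 = 33.30
Round up: n = 34 per group.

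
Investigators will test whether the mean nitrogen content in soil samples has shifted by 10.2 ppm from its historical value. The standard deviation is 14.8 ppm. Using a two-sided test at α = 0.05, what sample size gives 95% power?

28

For a one-sample z-test, n = ((z_{α/2} + z_β)·σ/δ)².
z_{α/2} = 1.960 (two-sided α = 0.05); z_β = 1.645 (power 95% → β = 0.05).
n = (3.605 × 14.8 / 10.2)² = 27.36
Round up: n = 28.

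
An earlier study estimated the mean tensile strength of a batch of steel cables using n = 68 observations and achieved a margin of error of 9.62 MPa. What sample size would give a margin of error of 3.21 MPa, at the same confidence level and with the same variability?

611

Margin of error scales as 1/√n, so n₂ = n₁·(E₁/E₂)².
n₂ = 68 × (9.62/3.21)² = 68 × 8.981 = 610.71
Round up: n₂ = 611.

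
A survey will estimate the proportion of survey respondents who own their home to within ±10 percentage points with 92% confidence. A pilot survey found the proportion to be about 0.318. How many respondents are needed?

For a proportion with margin E = 0.1 at 92% confidence, z = 1.751.
n = p̂(1−p̂)(z/E)² = 0.318 × 0.682 × (1.751/0.1)² = 66.49
Round up: n = 67.

n = 67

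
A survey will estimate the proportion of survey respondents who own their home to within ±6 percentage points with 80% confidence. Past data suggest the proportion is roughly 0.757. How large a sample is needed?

For a proportion with margin E = 0.06 at 80% confidence, z = 1.282.
n = p̂(1−p̂)(z/E)² = 0.757 × 0.243 × (1.282/0.06)² = 83.98
Round up: n = 84.

n = 84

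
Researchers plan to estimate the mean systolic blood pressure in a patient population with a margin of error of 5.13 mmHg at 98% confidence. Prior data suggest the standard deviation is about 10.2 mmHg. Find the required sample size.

For a mean, the margin of error is E = z·σ/√n, so n = (zσ/E)².
At 98% confidence, z = 2.326.
n = (2.326 × 10.2 / 5.13)² = 21.39
Round up: n = 22.

22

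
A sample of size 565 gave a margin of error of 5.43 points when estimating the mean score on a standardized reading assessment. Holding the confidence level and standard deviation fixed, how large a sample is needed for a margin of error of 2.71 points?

Margin of error scales as 1/√n, so n₂ = n₁·(E₁/E₂)².
n₂ = 565 × (5.43/2.71)² = 565 × 4.015 = 2268.47
Round up: n₂ = 2269.

2269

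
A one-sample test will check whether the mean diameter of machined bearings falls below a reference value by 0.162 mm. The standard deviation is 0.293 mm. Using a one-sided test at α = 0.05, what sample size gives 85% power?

24

For a one-sample z-test, n = ((z_α + z_β)·σ/δ)².
z_α = 1.645 (one-sided α = 0.05); z_β = 1.036 (power 85% → β = 0.15).
n = (2.681 × 0.293 / 0.162)² = 23.51
Round up: n = 24.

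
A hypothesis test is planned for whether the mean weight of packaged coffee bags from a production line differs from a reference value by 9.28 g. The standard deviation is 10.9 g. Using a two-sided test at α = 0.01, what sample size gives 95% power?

25

For a one-sample z-test, n = ((z_{α/2} + z_β)·σ/δ)².
z_{α/2} = 2.576 (two-sided α = 0.01); z_β = 1.645 (power 95% → β = 0.05).
n = (4.221 × 10.9 / 9.28)² = 24.58
Round up: n = 25.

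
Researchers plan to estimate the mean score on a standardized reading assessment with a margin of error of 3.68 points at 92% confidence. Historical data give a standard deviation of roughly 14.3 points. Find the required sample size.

n = 47

For a mean, the margin of error is E = z·σ/√n, so n = (zσ/E)².
At 92% confidence, z = 1.751.
n = (1.751 × 14.3 / 3.68)² = 46.30
Round up: n = 47.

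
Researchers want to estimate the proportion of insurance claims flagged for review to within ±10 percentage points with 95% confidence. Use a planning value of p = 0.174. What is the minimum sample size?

For a proportion with margin E = 0.1 at 95% confidence, z = 1.960.
n = p̂(1−p̂)(z/E)² = 0.174 × 0.826 × (1.960/0.1)² = 55.21
Round up: n = 56.

56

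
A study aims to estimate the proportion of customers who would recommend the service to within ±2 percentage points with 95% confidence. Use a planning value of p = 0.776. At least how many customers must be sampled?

1670

For a proportion with margin E = 0.02 at 95% confidence, z = 1.960.
n = p̂(1−p̂)(z/E)² = 0.776 × 0.224 × (1.960/0.02)² = 1669.41
Round up: n = 1670.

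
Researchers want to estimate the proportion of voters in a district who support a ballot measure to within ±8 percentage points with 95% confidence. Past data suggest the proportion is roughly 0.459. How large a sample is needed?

For a proportion with margin E = 0.08 at 95% confidence, z = 1.960.
n = p̂(1−p̂)(z/E)² = 0.459 × 0.541 × (1.960/0.08)² = 149.05
Round up: n = 150.

n = 150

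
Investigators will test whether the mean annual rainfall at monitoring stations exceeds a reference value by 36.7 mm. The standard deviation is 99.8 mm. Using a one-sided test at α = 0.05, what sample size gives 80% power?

n = 46

For a one-sample z-test, n = ((z_α + z_β)·σ/δ)².
z_α = 1.645 (one-sided α = 0.05); z_β = 0.842 (power 80% → β = 0.2).
n = (2.487 × 99.8 / 36.7)² = 45.74
Round up: n = 46.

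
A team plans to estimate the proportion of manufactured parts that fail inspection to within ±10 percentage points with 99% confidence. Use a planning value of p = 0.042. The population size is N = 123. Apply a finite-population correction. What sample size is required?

23

For a proportion with margin E = 0.1 at 99% confidence, z = 2.576.
n = p̂(1−p̂)(z/E)² = 0.042 × 0.958 × (2.576/0.1)² = 26.70 — call this n₀.
Finite-population correction with N = 123: n = n₀ / (1 + (n₀−1)/N) = 26.70 / 1.209 = 22.08
Round up: n = 23.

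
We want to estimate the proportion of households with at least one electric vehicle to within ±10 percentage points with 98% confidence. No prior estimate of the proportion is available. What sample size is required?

136

For a proportion with margin E = 0.1 at 98% confidence, z = 2.326.
With no prior estimate, use p = 0.5, which maximizes p(1−p) at 0.25.
n = 0.25 × (z/E)² = 0.25 × (2.326/0.1)² = 135.26
Round up: n = 136.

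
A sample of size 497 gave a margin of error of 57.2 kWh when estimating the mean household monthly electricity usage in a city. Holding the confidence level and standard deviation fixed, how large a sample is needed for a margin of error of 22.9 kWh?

3101

Margin of error scales as 1/√n, so n₂ = n₁·(E₁/E₂)².
n₂ = 497 × (57.2/22.9)² = 497 × 6.239 = 3100.78
Round up: n₂ = 3101.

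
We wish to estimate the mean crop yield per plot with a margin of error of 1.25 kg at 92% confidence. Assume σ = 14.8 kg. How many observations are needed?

For a mean, the margin of error is E = z·σ/√n, so n = (zσ/E)².
At 92% confidence, z = 1.751.
n = (1.751 × 14.8 / 1.25)² = 429.81
Round up: n = 430.

n = 430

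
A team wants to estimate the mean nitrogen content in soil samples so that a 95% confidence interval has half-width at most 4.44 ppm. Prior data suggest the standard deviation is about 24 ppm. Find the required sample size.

For a mean, the margin of error is E = z·σ/√n, so n = (zσ/E)².
At 95% confidence, z = 1.960.
n = (1.960 × 24 / 4.44)² = 112.25
Round up: n = 113.

113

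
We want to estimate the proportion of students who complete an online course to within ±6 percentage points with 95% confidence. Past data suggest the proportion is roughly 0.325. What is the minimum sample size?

235

For a proportion with margin E = 0.06 at 95% confidence, z = 1.960.
n = p̂(1−p̂)(z/E)² = 0.325 × 0.675 × (1.960/0.06)² = 234.10
Round up: n = 235.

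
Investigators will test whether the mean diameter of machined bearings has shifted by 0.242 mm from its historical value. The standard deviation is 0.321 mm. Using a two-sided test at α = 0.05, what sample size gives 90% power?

For a one-sample z-test, n = ((z_{α/2} + z_β)·σ/δ)².
z_{α/2} = 1.960 (two-sided α = 0.05); z_β = 1.282 (power 90% → β = 0.1).
n = (3.242 × 0.321 / 0.242)² = 18.49
Round up: n = 19.

19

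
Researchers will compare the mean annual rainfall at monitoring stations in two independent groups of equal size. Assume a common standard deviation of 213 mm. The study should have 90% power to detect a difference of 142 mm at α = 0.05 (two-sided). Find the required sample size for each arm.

For two equal groups, n per group = 2·((z_{α/2} + z_β)·σ/δ)².
z_{α/2} = 1.960; z_β = 1.282 (power 90%).
n = 2 × (3.242 × 213 / 142)² = 2 × 23.65 = 47.30
Round up: n = 48 per group.

48 per group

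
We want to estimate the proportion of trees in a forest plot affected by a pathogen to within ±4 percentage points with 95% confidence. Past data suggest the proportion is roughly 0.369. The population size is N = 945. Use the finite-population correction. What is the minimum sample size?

For a proportion with margin E = 0.04 at 95% confidence, z = 1.960.
n = p̂(1−p̂)(z/E)² = 0.369 × 0.631 × (1.960/0.04)² = 559.05 — call this n₀.
Finite-population correction with N = 945: n = n₀ / (1 + (n₀−1)/N) = 559.05 / 1.591 = 351.38
Round up: n = 352.

352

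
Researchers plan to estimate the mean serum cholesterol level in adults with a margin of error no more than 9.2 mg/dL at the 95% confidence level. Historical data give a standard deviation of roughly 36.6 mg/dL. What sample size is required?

For a mean, the margin of error is E = z·σ/√n, so n = (zσ/E)².
At 95% confidence, z = 1.960.
n = (1.960 × 36.6 / 9.2)² = 60.80
Round up: n = 61.

61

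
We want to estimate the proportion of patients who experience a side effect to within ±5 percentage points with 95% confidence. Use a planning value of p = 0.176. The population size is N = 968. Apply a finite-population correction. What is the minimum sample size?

For a proportion with margin E = 0.05 at 95% confidence, z = 1.960.
n = p̂(1−p̂)(z/E)² = 0.176 × 0.824 × (1.960/0.05)² = 222.85 — call this n₀.
Finite-population correction with N = 968: n = n₀ / (1 + (n₀−1)/N) = 222.85 / 1.229 = 181.33
Round up: n = 182.

182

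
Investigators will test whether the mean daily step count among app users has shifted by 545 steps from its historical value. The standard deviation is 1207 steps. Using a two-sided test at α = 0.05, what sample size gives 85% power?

For a one-sample z-test, n = ((z_{α/2} + z_β)·σ/δ)².
z_{α/2} = 1.960 (two-sided α = 0.05); z_β = 1.036 (power 85% → β = 0.15).
n = (2.996 × 1207 / 545)² = 44.03
Round up: n = 45.

45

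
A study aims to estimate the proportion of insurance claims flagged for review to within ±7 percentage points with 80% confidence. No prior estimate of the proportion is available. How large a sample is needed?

For a proportion with margin E = 0.07 at 80% confidence, z = 1.282.
With no prior estimate, use p = 0.5, which maximizes p(1−p) at 0.25.
n = 0.25 × (z/E)² = 0.25 × (1.282/0.07)² = 83.85
Round up: n = 84.

n = 84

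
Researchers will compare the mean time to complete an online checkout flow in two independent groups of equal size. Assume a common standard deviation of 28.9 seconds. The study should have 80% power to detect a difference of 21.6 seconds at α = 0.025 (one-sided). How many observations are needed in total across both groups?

58 total

For two equal groups, n per group = 2·((z_α + z_β)·σ/δ)².
z_α = 1.960; z_β = 0.842 (power 80%).
n = 2 × (2.802 × 28.9 / 21.6)² = 2 × 14.05 = 28.10
Round up: n = 29 per group.
Total across both groups: 2 × 29 = 58.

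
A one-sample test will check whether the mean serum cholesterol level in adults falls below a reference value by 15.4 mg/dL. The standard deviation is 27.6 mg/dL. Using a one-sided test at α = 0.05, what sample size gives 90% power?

28

For a one-sample z-test, n = ((z_α + z_β)·σ/δ)².
z_α = 1.645 (one-sided α = 0.05); z_β = 1.282 (power 90% → β = 0.1).
n = (2.927 × 27.6 / 15.4)² = 27.52
Round up: n = 28.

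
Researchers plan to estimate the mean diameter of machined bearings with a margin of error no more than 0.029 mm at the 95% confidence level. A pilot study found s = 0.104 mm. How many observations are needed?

For a mean, the margin of error is E = z·σ/√n, so n = (zσ/E)².
At 95% confidence, z = 1.960.
n = (1.960 × 0.104 / 0.029)² = 49.41
Round up: n = 50.

50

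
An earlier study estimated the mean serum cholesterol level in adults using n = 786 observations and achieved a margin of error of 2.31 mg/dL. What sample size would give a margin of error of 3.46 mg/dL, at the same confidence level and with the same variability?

Margin of error scales as 1/√n, so n₂ = n₁·(E₁/E₂)².
n₂ = 786 × (2.31/3.46)² = 786 × 0.4457 = 350.32
Round up: n₂ = 351.

351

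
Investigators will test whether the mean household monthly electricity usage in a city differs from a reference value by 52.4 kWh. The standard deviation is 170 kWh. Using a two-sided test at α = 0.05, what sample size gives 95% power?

For a one-sample z-test, n = ((z_{α/2} + z_β)·σ/δ)².
z_{α/2} = 1.960 (two-sided α = 0.05); z_β = 1.645 (power 95% → β = 0.05).
n = (3.605 × 170 / 52.4)² = 136.79
Round up: n = 137.

137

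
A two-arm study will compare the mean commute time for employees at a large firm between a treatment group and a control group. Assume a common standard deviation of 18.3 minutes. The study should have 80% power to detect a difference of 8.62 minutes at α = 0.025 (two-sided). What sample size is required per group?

For two equal groups, n per group = 2·((z_{α/2} + z_β)·σ/δ)².
z_{α/2} = 2.241; z_β = 0.842 (power 80%).
n = 2 × (3.083 × 18.3 / 8.62)² = 2 × 42.84 = 85.68
Round up: n = 86 per group.

86 per group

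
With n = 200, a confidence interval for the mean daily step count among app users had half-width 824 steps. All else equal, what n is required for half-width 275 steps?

Margin of error scales as 1/√n, so n₂ = n₁·(E₁/E₂)².
n₂ = 200 × (824/275)² = 200 × 8.978 = 1795.60
Round up: n₂ = 1796.

n = 1796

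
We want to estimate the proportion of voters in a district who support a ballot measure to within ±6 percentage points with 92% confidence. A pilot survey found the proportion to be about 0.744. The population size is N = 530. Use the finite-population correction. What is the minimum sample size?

For a proportion with margin E = 0.06 at 92% confidence, z = 1.751.
n = p̂(1−p̂)(z/E)² = 0.744 × 0.256 × (1.751/0.06)² = 162.21 — call this n₀.
Finite-population correction with N = 530: n = n₀ / (1 + (n₀−1)/N) = 162.21 / 1.304 = 124.39
Round up: n = 125.

125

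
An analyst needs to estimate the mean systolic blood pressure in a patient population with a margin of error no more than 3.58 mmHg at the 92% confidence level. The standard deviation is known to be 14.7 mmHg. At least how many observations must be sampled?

For a mean, the margin of error is E = z·σ/√n, so n = (zσ/E)².
At 92% confidence, z = 1.751.
n = (1.751 × 14.7 / 3.58)² = 51.69
Round up: n = 52.

52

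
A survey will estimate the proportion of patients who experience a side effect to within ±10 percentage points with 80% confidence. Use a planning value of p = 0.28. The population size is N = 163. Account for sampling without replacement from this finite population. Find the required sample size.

For a proportion with margin E = 0.1 at 80% confidence, z = 1.282.
n = p̂(1−p̂)(z/E)² = 0.28 × 0.72 × (1.282/0.1)² = 33.13 — call this n₀.
Finite-population correction with N = 163: n = n₀ / (1 + (n₀−1)/N) = 33.13 / 1.197 = 27.68
Round up: n = 28.

n = 28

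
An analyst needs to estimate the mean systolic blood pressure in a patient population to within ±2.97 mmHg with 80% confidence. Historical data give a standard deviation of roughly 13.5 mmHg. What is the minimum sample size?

For a mean, the margin of error is E = z·σ/√n, so n = (zσ/E)².
At 80% confidence, z = 1.282.
n = (1.282 × 13.5 / 2.97)² = 33.96
Round up: n = 34.

34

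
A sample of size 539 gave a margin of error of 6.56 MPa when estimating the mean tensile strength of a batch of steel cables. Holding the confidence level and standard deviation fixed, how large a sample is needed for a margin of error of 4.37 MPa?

n = 1215

Margin of error scales as 1/√n, so n₂ = n₁·(E₁/E₂)².
n₂ = 539 × (6.56/4.37)² = 539 × 2.253 = 1214.37
Round up: n₂ = 1215.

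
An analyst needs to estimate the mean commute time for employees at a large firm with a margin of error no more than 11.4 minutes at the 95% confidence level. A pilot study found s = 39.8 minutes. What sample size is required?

47

For a mean, the margin of error is E = z·σ/√n, so n = (zσ/E)².
At 95% confidence, z = 1.960.
n = (1.960 × 39.8 / 11.4)² = 46.82
Round up: n = 47.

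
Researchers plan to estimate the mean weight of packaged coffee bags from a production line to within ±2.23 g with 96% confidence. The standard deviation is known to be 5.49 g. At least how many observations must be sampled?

26

For a mean, the margin of error is E = z·σ/√n, so n = (zσ/E)².
At 96% confidence, z = 2.054.
n = (2.054 × 5.49 / 2.23)² = 25.57
Round up: n = 26.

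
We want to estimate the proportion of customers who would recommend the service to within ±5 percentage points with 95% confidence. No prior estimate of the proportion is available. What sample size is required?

For a proportion with margin E = 0.05 at 95% confidence, z = 1.960.
With no prior estimate, use p = 0.5, which maximizes p(1−p) at 0.25.
n = 0.25 × (z/E)² = 0.25 × (1.960/0.05)² = 384.16
Round up: n = 385.

n = 385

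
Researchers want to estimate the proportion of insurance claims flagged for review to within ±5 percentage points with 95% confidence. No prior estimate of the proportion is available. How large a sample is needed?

n = 385

For a proportion with margin E = 0.05 at 95% confidence, z = 1.960.
With no prior estimate, use p = 0.5, which maximizes p(1−p) at 0.25.
n = 0.25 × (z/E)² = 0.25 × (1.960/0.05)² = 384.16
Round up: n = 385.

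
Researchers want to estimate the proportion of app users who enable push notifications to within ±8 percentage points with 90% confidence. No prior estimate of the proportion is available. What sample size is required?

For a proportion with margin E = 0.08 at 90% confidence, z = 1.645.
With no prior estimate, use p = 0.5, which maximizes p(1−p) at 0.25.
n = 0.25 × (z/E)² = 0.25 × (1.645/0.08)² = 105.70
Round up: n = 106.

n = 106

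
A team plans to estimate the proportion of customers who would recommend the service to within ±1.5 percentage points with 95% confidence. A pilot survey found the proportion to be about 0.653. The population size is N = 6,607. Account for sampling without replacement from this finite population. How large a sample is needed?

For a proportion with margin E = 0.015 at 95% confidence, z = 1.960.
n = p̂(1−p̂)(z/E)² = 0.653 × 0.347 × (1.960/0.015)² = 3868.76 — call this n₀.
Finite-population correction with N = 6,607: n = n₀ / (1 + (n₀−1)/N) = 3868.76 / 1.585 = 2440.86
Round up: n = 2441.

n = 2441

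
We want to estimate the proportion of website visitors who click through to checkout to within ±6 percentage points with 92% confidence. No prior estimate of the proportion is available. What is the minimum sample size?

213

For a proportion with margin E = 0.06 at 92% confidence, z = 1.751.
With no prior estimate, use p = 0.5, which maximizes p(1−p) at 0.25.
n = 0.25 × (z/E)² = 0.25 × (1.751/0.06)² = 212.92
Round up: n = 213.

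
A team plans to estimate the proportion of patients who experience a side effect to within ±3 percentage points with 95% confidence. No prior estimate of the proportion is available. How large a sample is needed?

For a proportion with margin E = 0.03 at 95% confidence, z = 1.960.
With no prior estimate, use p = 0.5, which maximizes p(1−p) at 0.25.
n = 0.25 × (z/E)² = 0.25 × (1.960/0.03)² = 1067.11
Round up: n = 1068.

1068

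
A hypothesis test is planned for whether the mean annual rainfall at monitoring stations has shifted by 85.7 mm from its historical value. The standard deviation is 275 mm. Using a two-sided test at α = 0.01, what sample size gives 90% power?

For a one-sample z-test, n = ((z_{α/2} + z_β)·σ/δ)².
z_{α/2} = 2.576 (two-sided α = 0.01); z_β = 1.282 (power 90% → β = 0.1).
n = (3.858 × 275 / 85.7)² = 153.26
Round up: n = 154.

154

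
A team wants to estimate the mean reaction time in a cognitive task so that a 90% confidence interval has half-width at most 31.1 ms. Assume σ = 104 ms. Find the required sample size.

For a mean, the margin of error is E = z·σ/√n, so n = (zσ/E)².
At 90% confidence, z = 1.645.
n = (1.645 × 104 / 31.1)² = 30.26
Round up: n = 31.

31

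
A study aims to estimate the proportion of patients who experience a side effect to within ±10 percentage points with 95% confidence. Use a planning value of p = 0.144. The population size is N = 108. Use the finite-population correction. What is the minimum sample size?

34

For a proportion with margin E = 0.1 at 95% confidence, z = 1.960.
n = p̂(1−p̂)(z/E)² = 0.144 × 0.856 × (1.960/0.1)² = 47.35 — call this n₀.
Finite-population correction with N = 108: n = n₀ / (1 + (n₀−1)/N) = 47.35 / 1.429 = 33.14
Round up: n = 34.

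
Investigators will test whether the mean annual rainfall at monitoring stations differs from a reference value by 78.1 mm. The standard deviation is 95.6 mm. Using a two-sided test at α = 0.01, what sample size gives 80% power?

For a one-sample z-test, n = ((z_{α/2} + z_β)·σ/δ)².
z_{α/2} = 2.576 (two-sided α = 0.01); z_β = 0.842 (power 80% → β = 0.2).
n = (3.418 × 95.6 / 78.1)² = 17.50
Round up: n = 18.

n = 18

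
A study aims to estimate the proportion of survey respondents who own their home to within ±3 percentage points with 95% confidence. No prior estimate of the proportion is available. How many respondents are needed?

For a proportion with margin E = 0.03 at 95% confidence, z = 1.960.
With no prior estimate, use p = 0.5, which maximizes p(1−p) at 0.25.
n = 0.25 × (z/E)² = 0.25 × (1.960/0.03)² = 1067.11
Round up: n = 1068.

n = 1068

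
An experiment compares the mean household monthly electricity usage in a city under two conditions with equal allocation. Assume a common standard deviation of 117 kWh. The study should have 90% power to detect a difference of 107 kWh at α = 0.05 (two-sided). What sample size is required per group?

For two equal groups, n per group = 2·((z_{α/2} + z_β)·σ/δ)².
z_{α/2} = 1.960; z_β = 1.282 (power 90%).
n = 2 × (3.242 × 117 / 107)² = 2 × 12.57 = 25.14
Round up: n = 26 per group.

26 per group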